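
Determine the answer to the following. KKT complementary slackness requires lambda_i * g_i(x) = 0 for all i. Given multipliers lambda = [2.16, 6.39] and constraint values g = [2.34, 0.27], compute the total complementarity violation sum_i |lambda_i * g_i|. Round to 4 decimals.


KKT complementary slackness check:
lambda_1 * g_1 = 2.16 * 2.34 = 5.0544
lambda_2 * g_2 = 6.39 * 0.27 = 1.7253
Total violation = 5.0544 + 1.7253 = 6.7797


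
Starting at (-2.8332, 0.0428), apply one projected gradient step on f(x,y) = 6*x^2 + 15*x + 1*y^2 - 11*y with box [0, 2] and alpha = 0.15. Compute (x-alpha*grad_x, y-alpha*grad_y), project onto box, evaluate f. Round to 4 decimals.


Step 1: Compute gradient at (-2.8332, 0.0428).
grad_x = 2*6*-2.8332 + 15 = -18.9984
grad_y = 2*1*0.0428 - 11 = -10.9144
Step 2: Gradient step.
x_raw = -2.8332 - 0.15*-18.9984 = 0.0166
y_raw = 0.0428 - 0.15*-10.9144 = 1.68
Step 3: Project onto [0, 2].
x_proj = clip(0.0166) = 0.0166
y_proj = clip(1.68) = 1.68
Step 4: Evaluate f.
f(0.0166, 1.68) = -15.4072


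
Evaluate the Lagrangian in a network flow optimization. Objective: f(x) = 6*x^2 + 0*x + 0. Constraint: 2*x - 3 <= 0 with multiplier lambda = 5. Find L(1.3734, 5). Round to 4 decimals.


Step 1: Evaluate f(x).
f(1.3734) = 6*1.3734^2 + 0*1.3734 + 0 = 11.3174
Step 2: Evaluate g(x).
g(1.3734) = 2*1.3734 - 3 = -0.2532
Step 3: Compute Lagrangian.
L = 11.3174 + 5*-0.2532 = 10.0514


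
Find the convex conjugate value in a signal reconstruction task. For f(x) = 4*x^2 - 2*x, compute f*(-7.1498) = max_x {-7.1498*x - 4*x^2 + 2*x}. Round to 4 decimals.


f*(y) = sup_x {y*x - a*x^2 - b*x} = sup_x {(y-b)*x - a*x^2}
FOC: (y - b) - 2a*x = 0 => x* = (y - b)/(2a)
x* = (-7.1498 + 2)/(2*4) = -0.6437
f*(-7.1498) = (y-b)^2/(4a) = (-7.1498 + 2)^2/(4*4)
= 26.5204/16 = 1.6575


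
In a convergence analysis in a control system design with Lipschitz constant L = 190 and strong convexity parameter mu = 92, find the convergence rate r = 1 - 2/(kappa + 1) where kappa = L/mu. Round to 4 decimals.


Step 1: Compute the condition number.
kappa = L/mu = 190/92 = 2.0652
Step 2: Compute the convergence rate.
r = 1 - 2/(kappa + 1) = 1 - 2*mu/(L + mu) = (L - mu)/(L + mu) = 98/282 = 0.3475


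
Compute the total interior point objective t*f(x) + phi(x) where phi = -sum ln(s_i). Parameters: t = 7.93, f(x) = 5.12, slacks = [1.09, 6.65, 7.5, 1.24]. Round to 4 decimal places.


Step 1: Compute log-barrier.
ln values: [0.0862, 1.8946, 2.0149, 0.2151]
phi = -(0.0862 + 1.8946 + 2.0149 + 0.2151) = -4.2108
Step 2: Compute augmented objective.
t*f(x) = 7.93*5.12 = 40.6016
Total = 40.6016 - 4.2108 = 36.3908


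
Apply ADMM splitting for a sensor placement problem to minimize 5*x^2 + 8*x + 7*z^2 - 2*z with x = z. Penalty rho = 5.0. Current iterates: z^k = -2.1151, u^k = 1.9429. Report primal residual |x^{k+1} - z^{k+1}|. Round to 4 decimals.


ADMM iteration with rho = 5.0, z^k = -2.1151, u^k = 1.9429
Step 1: x-update.
Minimize 5*x^2 + 8*x + (5.0/2)*(x + 2.1151 + 1.9429)^2
FOC: (2*5 + 5.0)*x = -8 + 5.0*(-2.1151 - 1.9429)
x^{k+1} = -1.886
Step 2: z-update.
Minimize 7*z^2 - 2*z + (5.0/2)*(-1.886 - z + 1.9429)^2
FOC: (2*7 + 5.0)*z = 2 + 5.0*(-1.886 + 1.9429)
z^{k+1} = 0.1202
Step 3: u-update.
u^{k+1} = 1.9429 - 1.886 - 0.1202 = -0.0633
Step 4: Primal residual = |-1.886 - 0.1202| = 2.0062


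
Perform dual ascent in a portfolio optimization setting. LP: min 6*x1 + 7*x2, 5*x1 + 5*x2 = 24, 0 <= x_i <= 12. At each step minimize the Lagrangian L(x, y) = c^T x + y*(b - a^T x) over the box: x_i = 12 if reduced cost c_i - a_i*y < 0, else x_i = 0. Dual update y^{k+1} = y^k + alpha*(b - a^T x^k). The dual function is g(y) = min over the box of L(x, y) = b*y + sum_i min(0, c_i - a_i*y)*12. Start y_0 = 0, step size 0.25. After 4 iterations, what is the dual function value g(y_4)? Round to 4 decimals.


Dual ascent for LP: min 6*x1 + 7*x2, 5*x1 + 5*x2 = 24, 0 <= x_i <= 12
Step 1: y^k = 0.0, reduced costs: (6.0, 7.0)
  x^k = (0.0, 0.0), subgradient = b - a^T x = 24.0
  y^{k+1} = 0.0 + 0.25*24.0 = 6.0
Step 2: y^k = 6.0, reduced costs: (-24.0, -23.0)
  x^k = (12.0, 12.0), subgradient = b - a^T x = -96.0
  y^{k+1} = 6.0 + 0.25*-96.0 = -18.0
Step 3: y^k = -18.0, reduced costs: (96.0, 97.0)
  x^k = (0.0, 0.0), subgradient = b - a^T x = 24.0
  y^{k+1} = -18.0 + 0.25*24.0 = -12.0
Step 4: y^k = -12.0, reduced costs: (66.0, 67.0)
  x^k = (0.0, 0.0), subgradient = b - a^T x = 24.0
  y^{k+1} = -12.0 + 0.25*24.0 = -6.0
Dual objective at y_4 = -6.0: reduced costs (36.0, 37.0), box minimizer x = (0.0, 0.0)
g(y_4) = b*y + (c1 - a1*y)*x1 + (c2 - a2*y)*x2 = 24*(-6.0) + 36.0*0.0 + 37.0*0.0 = -144.0 + 0.0 + 0.0 = -144.0


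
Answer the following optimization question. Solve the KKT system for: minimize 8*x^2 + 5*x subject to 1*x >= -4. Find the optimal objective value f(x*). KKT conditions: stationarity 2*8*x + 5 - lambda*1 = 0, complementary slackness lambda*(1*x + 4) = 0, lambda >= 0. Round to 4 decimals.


Step 1: Try lambda = 0 (constraint inactive).
Stationarity: 2*8*x + 5 = 0
x* = -5/(2*8) = -0.3125
Check constraint: 1*-0.3125 = -0.3125 >= -4 -- satisfied.
Step 2: Compute optimal value.
f(x*) = 8*(-0.3125)^2 + 5*(-0.3125) = -0.7813


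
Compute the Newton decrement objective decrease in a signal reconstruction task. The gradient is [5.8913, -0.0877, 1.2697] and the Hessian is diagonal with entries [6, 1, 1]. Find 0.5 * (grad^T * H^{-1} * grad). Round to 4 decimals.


Step 1: H is diagonal, so H^(-1) * g = [0.9819, -0.0877, 1.2697].
Step 2: g^T H^(-1) g = sum_i g_i^2 / H_ii
  = (5.8913)^2/6 + (-0.0877)^2/1 + (1.2697)^2/1
  = 5.7846 + 0.0077 + 1.6121 = 7.4044
Step 3: Objective decrease = 0.5 * g^T H^(-1) g = 3.7022


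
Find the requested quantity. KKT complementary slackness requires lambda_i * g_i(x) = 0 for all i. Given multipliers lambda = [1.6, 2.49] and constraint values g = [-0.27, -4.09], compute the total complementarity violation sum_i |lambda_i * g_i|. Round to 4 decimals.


KKT complementary slackness check:
lambda_1 * g_1 = 1.6 * -0.27 = -0.432
lambda_2 * g_2 = 2.49 * -4.09 = -10.1841
Total violation = 0.432 + 10.1841 = 10.6161


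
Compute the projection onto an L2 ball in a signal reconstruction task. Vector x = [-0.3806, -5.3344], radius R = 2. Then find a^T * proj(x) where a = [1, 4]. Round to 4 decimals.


Step 1: Compute ||x|| (intermediates to 6 decimals).
||x|| = sqrt((-0.3806)^2 + (-5.3344)^2) = 5.34796
Step 2: Project.
Since ||x|| > R, scale = R/||x|| = 2/5.34796 = 0.373974, proj(x) = scale * x
proj(x) = [-0.142335, -1.994927]
Step 3: Dot product.
a^T * proj(x) = 1*(-0.142335) + 4*(-1.994927) = -8.122


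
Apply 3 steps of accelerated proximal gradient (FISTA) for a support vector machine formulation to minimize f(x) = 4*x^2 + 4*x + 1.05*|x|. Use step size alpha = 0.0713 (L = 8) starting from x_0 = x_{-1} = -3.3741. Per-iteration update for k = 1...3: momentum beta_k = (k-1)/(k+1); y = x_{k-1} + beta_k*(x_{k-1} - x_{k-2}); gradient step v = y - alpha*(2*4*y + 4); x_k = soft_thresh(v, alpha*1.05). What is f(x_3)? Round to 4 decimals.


FISTA on f(x) = 4*x^2 + 4*x + 1.05*|x|
L = 8, alpha = 0.0713
Iteration 1: beta = 0.0, y = -3.3741 + 0.0*(-3.3741 + 3.3741) = -3.3741
  grad(y) = -22.9928, v = y - alpha*grad = -1.7347
  prox(v) = soft_thresh(-1.7347, 0.0749) = -1.6598
Iteration 2: beta = 0.3333, y = -1.6598 + 0.3333*(-1.6598 + 3.3741) = -1.0884
  grad(y) = -4.7074, v = y - alpha*grad = -0.7528
  prox(v) = soft_thresh(-0.7528, 0.0749) = -0.6779
Iteration 3: beta = 0.5, y = -0.6779 + 0.5*(-0.6779 + 1.6598) = -0.187
  grad(y) = 2.5043, v = y - alpha*grad = -0.3655
  prox(v) = soft_thresh(-0.3655, 0.0749) = -0.2907
f(x_3) = 4*(-0.2907)^2 + 4*(-0.2907) + 1.05*|-0.2907| = -0.5195


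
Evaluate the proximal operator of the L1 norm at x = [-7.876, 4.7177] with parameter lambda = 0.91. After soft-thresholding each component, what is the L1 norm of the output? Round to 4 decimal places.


Soft-thresholding with lambda = 0.91:
prox(-7.876) = sign(-7.876)*max(|-7.876| - 0.91, 0) = -6.966
prox(4.7177) = sign(4.7177)*max(|4.7177| - 0.91, 0) = 3.8077
prox(x) = [-6.966, 3.8077]
||prox(x)||_1 = 6.966 + 3.8077 = 10.7737


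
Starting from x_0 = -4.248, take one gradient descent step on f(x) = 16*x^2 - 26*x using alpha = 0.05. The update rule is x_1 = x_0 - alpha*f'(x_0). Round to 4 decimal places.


We compute the gradient at x_0 and apply the update.
f'(x) = 32*x - 26
f'(-4.248) = 32*-4.248 - 26 = -161.936
x_1 = -4.248 - 0.05*-161.936 = 3.8488


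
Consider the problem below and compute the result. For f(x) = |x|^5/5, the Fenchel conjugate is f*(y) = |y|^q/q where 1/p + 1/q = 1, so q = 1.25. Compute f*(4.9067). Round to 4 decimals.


The conjugate exponent q satisfies 1/p + 1/q = 1.
p = 5, so q = 5/(5 - 1) = 1.25
|y|^q = 4.9067^1.25 = 7.3028
f*(4.9067) = 7.3028 / 1.25 = 5.8422


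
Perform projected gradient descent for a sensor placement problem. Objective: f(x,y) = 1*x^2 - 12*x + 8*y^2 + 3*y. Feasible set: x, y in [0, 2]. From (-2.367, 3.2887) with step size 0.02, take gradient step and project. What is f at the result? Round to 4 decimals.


Step 1: Compute gradient at (-2.367, 3.2887).
grad_x = 2*1*-2.367 - 12 = -16.734
grad_y = 2*8*3.2887 + 3 = 55.6192
Step 2: Gradient step.
x_raw = -2.367 - 0.02*-16.734 = -2.0323
y_raw = 3.2887 - 0.02*55.6192 = 2.1763
Step 3: Project onto [0, 2].
x_proj = clip(-2.0323) = 0.0
y_proj = clip(2.1763) = 2.0
Step 4: Evaluate f.
f(0.0, 2.0) = 38.0


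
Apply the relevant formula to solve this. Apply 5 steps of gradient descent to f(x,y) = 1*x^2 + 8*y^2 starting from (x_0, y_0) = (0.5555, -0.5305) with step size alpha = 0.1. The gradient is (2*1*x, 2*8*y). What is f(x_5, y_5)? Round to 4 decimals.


Gradient descent on f(x,y) = 1*x^2 + 8*y^2.
Starting point: (0.5555, -0.5305), alpha = 0.1
Step 1: grad_x = 2*1*0.5555 = 1.111, grad_y = 2*8*-0.5305 = -8.488
  x_1 = 0.5555 - 0.1*1.111 = 0.4444
  y_1 = -0.5305 - 0.1*-8.488 = 0.3183
Step 2: grad_x = 2*1*0.4444 = 0.8888, grad_y = 2*8*0.3183 = 5.0928
  x_2 = 0.4444 - 0.1*0.8888 = 0.3555
  y_2 = 0.3183 - 0.1*5.0928 = -0.191
Step 3: grad_x = 2*1*0.3555 = 0.711, grad_y = 2*8*-0.191 = -3.0557
  x_3 = 0.3555 - 0.1*0.711 = 0.2844
  y_3 = -0.191 - 0.1*-3.0557 = 0.1146
Step 4: grad_x = 2*1*0.2844 = 0.5688, grad_y = 2*8*0.1146 = 1.8334
  x_4 = 0.2844 - 0.1*0.5688 = 0.2275
  y_4 = 0.1146 - 0.1*1.8334 = -0.0688
Step 5: grad_x = 2*1*0.2275 = 0.4551, grad_y = 2*8*-0.0688 = -1.1
  x_5 = 0.2275 - 0.1*0.4551 = 0.182
  y_5 = -0.0688 - 0.1*-1.1 = 0.0413
f(0.182, 0.0413) = 1*0.182^2 + 8*0.0413^2 = 0.0467


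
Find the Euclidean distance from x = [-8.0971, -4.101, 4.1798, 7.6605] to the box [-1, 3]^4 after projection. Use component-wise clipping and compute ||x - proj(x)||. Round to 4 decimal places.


Project each component onto [-1, 3].
clip(-8.0971) = -1.0, clip(-4.101) = -1.0, clip(4.1798) = 3.0, clip(7.6605) = 3.0
Projection = [-1.0, -1.0, 3.0, 3.0]
Squared diffs: [50.3688, 9.6162, 1.3919, 21.7203]
Distance = sqrt(83.0972) = 9.1158


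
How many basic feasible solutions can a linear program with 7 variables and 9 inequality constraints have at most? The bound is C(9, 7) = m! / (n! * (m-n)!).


Each vertex corresponds to some choice of n active constraints out of m, so the number of vertices is at most C(m, n) = m! / (n!(m-n)!).
m = 9, n = 7
Numerator: 9 * 8 * 7 * 6 * 5 * 4 * 3
Denominator: 7! = 5040
C(9, 7) = 36


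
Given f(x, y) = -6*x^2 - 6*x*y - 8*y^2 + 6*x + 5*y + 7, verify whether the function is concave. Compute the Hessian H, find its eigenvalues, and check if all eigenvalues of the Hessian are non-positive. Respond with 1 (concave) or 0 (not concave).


The Hessian of f(x,y) = -6*x^2 - 6*x*y - 8*y^2 + 6*x + 5*y + 7 is:
H = [[-12, -6], [-6, -16]]
Trace = -12 - 16 = -28
Determinant = -12*-16 - (-6)^2 = 156
Discriminant = (-28)^2 - 4*156 = 160.0
Eigenvalues: lambda_1 = -20.3246, lambda_2 = -7.6754
The function is concave.

1


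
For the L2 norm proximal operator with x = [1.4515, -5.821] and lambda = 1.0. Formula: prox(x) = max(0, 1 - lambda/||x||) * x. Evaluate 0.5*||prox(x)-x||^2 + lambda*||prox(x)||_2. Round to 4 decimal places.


Step 1: Compute ||x||.
||x|| = 5.9992
Step 2: Compute scaling factor.
scale = max(0, 1 - 1.0/5.9992) = 0.8333
Step 3: prox(x) = [1.2096, -4.8507]
||prox(x)|| = 4.9992
Step 4: Proximal objective.
0.5*||prox-x||^2 = 0.5
lambda*||prox|| = 4.9992
Total = 5.4992


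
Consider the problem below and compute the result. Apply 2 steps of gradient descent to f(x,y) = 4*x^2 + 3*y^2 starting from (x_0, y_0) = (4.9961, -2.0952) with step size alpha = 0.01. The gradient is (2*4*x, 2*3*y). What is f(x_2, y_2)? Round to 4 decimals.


Gradient descent on f(x,y) = 4*x^2 + 3*y^2.
Starting point: (4.9961, -2.0952), alpha = 0.01
Step 1: grad_x = 2*4*4.9961 = 39.9688, grad_y = 2*3*-2.0952 = -12.5712
  x_1 = 4.9961 - 0.01*39.9688 = 4.5964
  y_1 = -2.0952 - 0.01*-12.5712 = -1.9695
Step 2: grad_x = 2*4*4.5964 = 36.7713, grad_y = 2*3*-1.9695 = -11.8169
  x_2 = 4.5964 - 0.01*36.7713 = 4.2287
  y_2 = -1.9695 - 0.01*-11.8169 = -1.8513
f(4.2287, -1.8513) = 4*4.2287^2 + 3*(-1.8513)^2 = 81.8097


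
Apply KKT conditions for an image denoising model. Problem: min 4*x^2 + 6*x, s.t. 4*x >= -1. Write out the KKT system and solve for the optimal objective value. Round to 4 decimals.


Step 1: Try lambda = 0 (constraint inactive).
x_unc = -6/(2*4) = -0.75
Check: 4*-0.75 = -3.0 < -1 -- violated!
Step 2: Constraint must be active: 4*x = -1
x* = -1/4 = -0.25
lambda = (2*4*(-0.25) + 6)/4 = 1.0
Step 3: Compute optimal value.
f(x*) = 4*(-0.25)^2 + 6*(-0.25) = -1.25


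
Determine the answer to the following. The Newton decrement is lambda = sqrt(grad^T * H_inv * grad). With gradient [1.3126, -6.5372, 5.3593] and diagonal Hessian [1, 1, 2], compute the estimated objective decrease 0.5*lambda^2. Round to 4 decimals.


Step 1: H is diagonal, so H^(-1) * g = [1.3126, -6.5372, 2.6797].
Step 2: g^T H^(-1) g = sum_i g_i^2 / H_ii
  = (1.3126)^2/1 + (-6.5372)^2/1 + (5.3593)^2/2
  = 1.7229 + 42.735 + 14.361 = 58.819
Step 3: Objective decrease = 0.5 * g^T H^(-1) g = 29.4095


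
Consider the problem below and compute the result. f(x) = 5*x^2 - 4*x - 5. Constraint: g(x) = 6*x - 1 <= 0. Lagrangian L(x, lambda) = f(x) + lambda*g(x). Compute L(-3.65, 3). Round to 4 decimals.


Step 1: Evaluate f(x).
f(-3.65) = 5*(-3.65)^2 - 4*(-3.65) - 5 = 76.2125
Step 2: Evaluate g(x).
g(-3.65) = 6*-3.65 - 1 = -22.9
Step 3: Compute Lagrangian.
L = 76.2125 + 3*-22.9 = 7.5125


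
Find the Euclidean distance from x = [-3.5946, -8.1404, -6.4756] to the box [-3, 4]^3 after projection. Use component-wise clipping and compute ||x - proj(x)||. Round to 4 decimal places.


Project each component onto [-3, 4].
clip(-3.5946) = -3.0, clip(-8.1404) = -3.0, clip(-6.4756) = -3.0
Projection = [-3.0, -3.0, -3.0]
Squared diffs: [0.3535, 26.4237, 12.0798]
Distance = sqrt(38.857) = 6.2335


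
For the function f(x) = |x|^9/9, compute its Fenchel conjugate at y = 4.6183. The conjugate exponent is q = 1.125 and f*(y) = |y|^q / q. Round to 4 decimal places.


The conjugate exponent q satisfies 1/p + 1/q = 1.
p = 9, so q = 9/(9 - 1) = 1.125
|y|^q = 4.6183^1.125 = 5.5917
f*(4.6183) = 5.5917 / 1.125 = 4.9704


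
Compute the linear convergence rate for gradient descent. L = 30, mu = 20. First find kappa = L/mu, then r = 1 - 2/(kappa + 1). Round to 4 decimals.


Step 1: Compute the condition number.
kappa = L/mu = 30/20 = 1.5
Step 2: Compute the convergence rate.
r = 1 - 2/(kappa + 1) = 1 - 2*mu/(L + mu) = (L - mu)/(L + mu) = 10/50 = 0.2


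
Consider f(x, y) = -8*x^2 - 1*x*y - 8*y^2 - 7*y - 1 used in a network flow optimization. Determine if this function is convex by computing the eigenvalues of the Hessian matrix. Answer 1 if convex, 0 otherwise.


The Hessian of f(x,y) = -8*x^2 - 1*x*y - 8*y^2 - 7*y - 1 is:
H = [[-16, -1], [-1, -16]]
Trace = -16 - 16 = -32
Determinant = -16*-16 - (-1)^2 = 255
Discriminant = (-32)^2 - 4*255 = 4.0
Eigenvalues: lambda_1 = -17.0, lambda_2 = -15.0
The function is not convex.

0


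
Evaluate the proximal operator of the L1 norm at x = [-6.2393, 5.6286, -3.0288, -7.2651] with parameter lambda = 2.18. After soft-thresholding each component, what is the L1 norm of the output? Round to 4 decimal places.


Soft-thresholding with lambda = 2.18:
prox(-6.2393) = sign(-6.2393)*max(|-6.2393| - 2.18, 0) = -4.0593
prox(5.6286) = sign(5.6286)*max(|5.6286| - 2.18, 0) = 3.4486
prox(-3.0288) = sign(-3.0288)*max(|-3.0288| - 2.18, 0) = -0.8488
prox(-7.2651) = sign(-7.2651)*max(|-7.2651| - 2.18, 0) = -5.0851
prox(x) = [-4.0593, 3.4486, -0.8488, -5.0851]
||prox(x)||_1 = 4.0593 + 3.4486 + 0.8488 + 5.0851 = 13.4418


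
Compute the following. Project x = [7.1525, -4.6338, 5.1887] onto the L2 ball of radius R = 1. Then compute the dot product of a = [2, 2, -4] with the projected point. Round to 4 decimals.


Step 1: Compute ||x|| (intermediates to 6 decimals).
||x|| = sqrt(7.1525^2 + (-4.6338)^2 + 5.1887^2) = 9.977623
Step 2: Project.
Since ||x|| > R, scale = R/||x|| = 1/9.977623 = 0.100224, proj(x) = scale * x
proj(x) = [0.716852, -0.464418, 0.520032]
Step 3: Dot product.
a^T * proj(x) = 2*0.716852 + 2*(-0.464418) - 4*0.520032 = -1.5753


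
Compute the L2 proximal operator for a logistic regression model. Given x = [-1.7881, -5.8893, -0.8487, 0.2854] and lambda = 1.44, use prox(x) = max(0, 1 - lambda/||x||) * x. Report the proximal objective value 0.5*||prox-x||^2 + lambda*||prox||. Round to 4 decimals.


Step 1: Compute ||x||.
||x|| = 6.2196
Step 2: Compute scaling factor.
scale = max(0, 1 - 1.44/6.2196) = 0.7685
Step 3: prox(x) = [-1.3741, -4.5258, -0.6522, 0.2193]
||prox(x)|| = 4.7796
Step 4: Proximal objective.
0.5*||prox-x||^2 = 1.0368
lambda*||prox|| = 6.8826
Total = 7.9194


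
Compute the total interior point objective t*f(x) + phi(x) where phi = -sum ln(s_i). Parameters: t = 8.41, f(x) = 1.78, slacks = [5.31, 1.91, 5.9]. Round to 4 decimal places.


Step 1: Compute log-barrier.
ln values: [1.6696, 0.6471, 1.775]
phi = -(1.6696 + 0.6471 + 1.775) = -4.0916
Step 2: Compute augmented objective.
t*f(x) = 8.41*1.78 = 14.9698
Total = 14.9698 - 4.0916 = 10.8782


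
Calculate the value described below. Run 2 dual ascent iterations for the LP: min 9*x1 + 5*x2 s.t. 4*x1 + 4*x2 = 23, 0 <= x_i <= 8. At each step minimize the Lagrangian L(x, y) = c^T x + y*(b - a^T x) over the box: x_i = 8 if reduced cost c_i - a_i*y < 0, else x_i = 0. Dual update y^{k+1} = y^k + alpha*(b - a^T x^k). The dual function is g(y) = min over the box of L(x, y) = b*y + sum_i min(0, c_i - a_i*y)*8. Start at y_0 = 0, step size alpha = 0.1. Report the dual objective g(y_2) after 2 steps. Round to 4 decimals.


Dual ascent for LP: min 9*x1 + 5*x2, 4*x1 + 4*x2 = 23, 0 <= x_i <= 8
Step 1: y^k = 0.0, reduced costs: (9.0, 5.0)
  x^k = (0.0, 0.0), subgradient = b - a^T x = 23.0
  y^{k+1} = 0.0 + 0.1*23.0 = 2.3
Step 2: y^k = 2.3, reduced costs: (-0.2, -4.2)
  x^k = (8.0, 8.0), subgradient = b - a^T x = -41.0
  y^{k+1} = 2.3 + 0.1*-41.0 = -1.8
Dual objective at y_2 = -1.8: reduced costs (16.2, 12.2), box minimizer x = (0.0, 0.0)
g(y_2) = b*y + (c1 - a1*y)*x1 + (c2 - a2*y)*x2 = 23*(-1.8) + 16.2*0.0 + 12.2*0.0 = -41.4 + 0.0 + 0.0 = -41.4


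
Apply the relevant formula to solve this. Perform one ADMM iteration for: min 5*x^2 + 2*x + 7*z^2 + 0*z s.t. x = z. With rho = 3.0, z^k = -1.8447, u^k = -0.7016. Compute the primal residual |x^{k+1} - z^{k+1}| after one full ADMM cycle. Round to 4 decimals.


ADMM iteration with rho = 3.0, z^k = -1.8447, u^k = -0.7016
Step 1: x-update.
Minimize 5*x^2 + 2*x + (3.0/2)*(x + 1.8447 - 0.7016)^2
FOC: (2*5 + 3.0)*x = -2 + 3.0*(-1.8447 + 0.7016)
x^{k+1} = -0.4176
Step 2: z-update.
Minimize 7*z^2 + 0*z + (3.0/2)*(-0.4176 - z - 0.7016)^2
FOC: (2*7 + 3.0)*z = 0 + 3.0*(-0.4176 - 0.7016)
z^{k+1} = -0.1975
Step 3: u-update.
u^{k+1} = -0.7016 - 0.4176 + 0.1975 = -0.9217
Step 4: Primal residual = |-0.4176 + 0.1975| = 0.2201


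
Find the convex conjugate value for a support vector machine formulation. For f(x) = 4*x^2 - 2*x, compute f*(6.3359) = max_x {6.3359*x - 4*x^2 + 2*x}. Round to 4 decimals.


f*(y) = sup_x {y*x - a*x^2 - b*x} = sup_x {(y-b)*x - a*x^2}
FOC: (y - b) - 2a*x = 0 => x* = (y - b)/(2a)
x* = (6.3359 + 2)/(2*4) = 1.042
f*(6.3359) = (y-b)^2/(4a) = (6.3359 + 2)^2/(4*4)
= 69.4872/16 = 4.343


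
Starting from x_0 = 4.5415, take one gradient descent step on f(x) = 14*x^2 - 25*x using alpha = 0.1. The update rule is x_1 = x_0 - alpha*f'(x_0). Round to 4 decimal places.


We compute the gradient at x_0 and apply the update.
f'(x) = 28*x - 25
f'(4.5415) = 28*4.5415 - 25 = 102.162
x_1 = 4.5415 - 0.1*102.162 = -5.6747


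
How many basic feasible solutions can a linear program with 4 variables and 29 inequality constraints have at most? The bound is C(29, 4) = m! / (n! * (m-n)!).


Each vertex corresponds to some choice of n active constraints out of m, so the number of vertices is at most C(m, n) = m! / (n!(m-n)!).
m = 29, n = 4
Numerator: 29 * 28 * 27 * 26
Denominator: 4! = 24
C(29, 4) = 23751


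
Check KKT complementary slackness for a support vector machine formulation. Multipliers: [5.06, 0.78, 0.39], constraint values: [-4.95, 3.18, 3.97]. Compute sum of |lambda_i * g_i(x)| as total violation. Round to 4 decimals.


KKT complementary slackness check:
lambda_1 * g_1 = 5.06 * -4.95 = -25.047
lambda_2 * g_2 = 0.78 * 3.18 = 2.4804
lambda_3 * g_3 = 0.39 * 3.97 = 1.5483
Total violation = 25.047 + 2.4804 + 1.5483 = 29.0757


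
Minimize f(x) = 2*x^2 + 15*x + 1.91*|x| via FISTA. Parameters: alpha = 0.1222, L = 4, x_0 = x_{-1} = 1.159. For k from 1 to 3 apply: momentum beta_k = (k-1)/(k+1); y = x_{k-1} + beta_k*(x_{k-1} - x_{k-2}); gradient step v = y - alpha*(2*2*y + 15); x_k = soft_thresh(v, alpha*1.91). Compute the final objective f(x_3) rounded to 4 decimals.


FISTA on f(x) = 2*x^2 + 15*x + 1.91*|x|
L = 4, alpha = 0.1222
Iteration 1: beta = 0.0, y = 1.159 + 0.0*(1.159 - 1.159) = 1.159
  grad(y) = 19.636, v = y - alpha*grad = -1.2405
  prox(v) = soft_thresh(-1.2405, 0.2334) = -1.0071
Iteration 2: beta = 0.3333, y = -1.0071 + 0.3333*(-1.0071 - 1.159) = -1.7292
  grad(y) = 8.0834, v = y - alpha*grad = -2.7169
  prox(v) = soft_thresh(-2.7169, 0.2334) = -2.4835
Iteration 3: beta = 0.5, y = -2.4835 + 0.5*(-2.4835 + 1.0071) = -3.2218
  grad(y) = 2.113, v = y - alpha*grad = -3.48
  prox(v) = soft_thresh(-3.48, 0.2334) = -3.2466
f(x_3) = 2*(-3.2466)^2 + 15*(-3.2466) + 1.91*|-3.2466| = -21.4172


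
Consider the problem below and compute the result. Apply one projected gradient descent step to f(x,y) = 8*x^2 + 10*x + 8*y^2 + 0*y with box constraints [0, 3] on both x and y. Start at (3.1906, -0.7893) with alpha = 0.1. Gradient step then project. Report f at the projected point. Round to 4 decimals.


Step 1: Compute gradient at (3.1906, -0.7893).
grad_x = 2*8*3.1906 + 10 = 61.0496
grad_y = 2*8*-0.7893 + 0 = -12.6288
Step 2: Gradient step.
x_raw = 3.1906 - 0.1*61.0496 = -2.9144
y_raw = -0.7893 - 0.1*-12.6288 = 0.4736
Step 3: Project onto [0, 3].
x_proj = clip(-2.9144) = 0.0
y_proj = clip(0.4736) = 0.4736
Step 4: Evaluate f.
f(0.0, 0.4736) = 1.7942


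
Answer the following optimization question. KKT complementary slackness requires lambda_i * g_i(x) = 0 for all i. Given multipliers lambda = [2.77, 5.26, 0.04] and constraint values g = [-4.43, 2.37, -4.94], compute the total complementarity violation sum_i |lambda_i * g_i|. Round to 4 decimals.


KKT complementary slackness check:
lambda_1 * g_1 = 2.77 * -4.43 = -12.2711
lambda_2 * g_2 = 5.26 * 2.37 = 12.4662
lambda_3 * g_3 = 0.04 * -4.94 = -0.1976
Total violation = 12.2711 + 12.4662 + 0.1976 = 24.9349


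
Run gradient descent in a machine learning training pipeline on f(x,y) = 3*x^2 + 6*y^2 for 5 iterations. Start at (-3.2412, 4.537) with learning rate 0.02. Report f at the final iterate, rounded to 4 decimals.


Gradient descent on f(x,y) = 3*x^2 + 6*y^2.
Starting point: (-3.2412, 4.537), alpha = 0.02
Step 1: grad_x = 2*3*-3.2412 = -19.4472, grad_y = 2*6*4.537 = 54.444
  x_1 = -3.2412 - 0.02*-19.4472 = -2.8523
  y_1 = 4.537 - 0.02*54.444 = 3.4481
Step 2: grad_x = 2*3*-2.8523 = -17.1135, grad_y = 2*6*3.4481 = 41.3774
  x_2 = -2.8523 - 0.02*-17.1135 = -2.51
  y_2 = 3.4481 - 0.02*41.3774 = 2.6206
Step 3: grad_x = 2*3*-2.51 = -15.0599, grad_y = 2*6*2.6206 = 31.4469
  x_3 = -2.51 - 0.02*-15.0599 = -2.2088
  y_3 = 2.6206 - 0.02*31.4469 = 1.9916
Step 4: grad_x = 2*3*-2.2088 = -13.2527, grad_y = 2*6*1.9916 = 23.8996
  x_4 = -2.2088 - 0.02*-13.2527 = -1.9437
  y_4 = 1.9916 - 0.02*23.8996 = 1.5136
Step 5: grad_x = 2*3*-1.9437 = -11.6624, grad_y = 2*6*1.5136 = 18.1637
  x_5 = -1.9437 - 0.02*-11.6624 = -1.7105
  y_5 = 1.5136 - 0.02*18.1637 = 1.1504
f(-1.7105, 1.1504) = 3*(-1.7105)^2 + 6*1.1504^2 = 16.7174


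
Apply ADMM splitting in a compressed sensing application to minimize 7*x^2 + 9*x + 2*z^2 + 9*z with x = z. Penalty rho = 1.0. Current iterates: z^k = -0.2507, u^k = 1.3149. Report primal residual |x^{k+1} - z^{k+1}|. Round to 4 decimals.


ADMM iteration with rho = 1.0, z^k = -0.2507, u^k = 1.3149
Step 1: x-update.
Minimize 7*x^2 + 9*x + (1.0/2)*(x + 0.2507 + 1.3149)^2
FOC: (2*7 + 1.0)*x = -9 + 1.0*(-0.2507 - 1.3149)
x^{k+1} = -0.7044
Step 2: z-update.
Minimize 2*z^2 + 9*z + (1.0/2)*(-0.7044 - z + 1.3149)^2
FOC: (2*2 + 1.0)*z = -9 + 1.0*(-0.7044 + 1.3149)
z^{k+1} = -1.6779
Step 3: u-update.
u^{k+1} = 1.3149 - 0.7044 + 1.6779 = 2.2884
Step 4: Primal residual = |-0.7044 + 1.6779| = 0.9735


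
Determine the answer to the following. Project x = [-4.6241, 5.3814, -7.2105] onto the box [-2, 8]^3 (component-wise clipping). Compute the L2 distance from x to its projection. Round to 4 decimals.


Project each component onto [-2, 8].
clip(-4.6241) = -2.0, clip(5.3814) = 5.3814, clip(-7.2105) = -2.0
Projection = [-2.0, 5.3814, -2.0]
Squared diffs: [6.8859, 0.0, 27.1493]
Distance = sqrt(34.0352) = 5.834


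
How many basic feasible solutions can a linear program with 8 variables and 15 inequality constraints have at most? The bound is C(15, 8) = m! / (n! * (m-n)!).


Each vertex corresponds to some choice of n active constraints out of m, so the number of vertices is at most C(m, n) = m! / (n!(m-n)!).
m = 15, n = 8
Numerator: 15 * 14 * 13 * 12 * 11 * 10 * 9 * 8
Denominator: 8! = 40320
C(15, 8) = 6435


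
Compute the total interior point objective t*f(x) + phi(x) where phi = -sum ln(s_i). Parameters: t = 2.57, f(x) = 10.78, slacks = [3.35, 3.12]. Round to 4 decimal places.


Step 1: Compute log-barrier.
ln values: [1.209, 1.1378]
phi = -(1.209 + 1.1378) = -2.3468
Step 2: Compute augmented objective.
t*f(x) = 2.57*10.78 = 27.7046
Total = 27.7046 - 2.3468 = 25.3578


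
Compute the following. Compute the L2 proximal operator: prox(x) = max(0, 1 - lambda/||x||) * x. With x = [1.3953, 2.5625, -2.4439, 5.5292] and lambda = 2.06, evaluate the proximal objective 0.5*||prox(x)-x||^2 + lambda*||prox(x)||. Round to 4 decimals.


Step 1: Compute ||x||.
||x|| = 6.7125
Step 2: Compute scaling factor.
scale = max(0, 1 - 2.06/6.7125) = 0.6931
Step 3: prox(x) = [0.9671, 1.7761, -1.6939, 3.8323]
||prox(x)|| = 4.6525
Step 4: Proximal objective.
0.5*||prox-x||^2 = 2.1218
lambda*||prox|| = 9.5842
Total = 11.706


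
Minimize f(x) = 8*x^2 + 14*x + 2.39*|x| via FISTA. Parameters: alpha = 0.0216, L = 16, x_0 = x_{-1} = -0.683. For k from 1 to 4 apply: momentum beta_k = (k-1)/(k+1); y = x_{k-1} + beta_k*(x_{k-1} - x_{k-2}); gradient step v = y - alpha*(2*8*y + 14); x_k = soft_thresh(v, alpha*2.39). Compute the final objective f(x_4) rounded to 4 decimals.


FISTA on f(x) = 8*x^2 + 14*x + 2.39*|x|
L = 16, alpha = 0.0216
Iteration 1: beta = 0.0, y = -0.683 + 0.0*(-0.683 + 0.683) = -0.683
  grad(y) = 3.072, v = y - alpha*grad = -0.7494
  prox(v) = soft_thresh(-0.7494, 0.0516) = -0.6977
Iteration 2: beta = 0.3333, y = -0.6977 + 0.3333*(-0.6977 + 0.683) = -0.7026
  grad(y) = 2.7577, v = y - alpha*grad = -0.7622
  prox(v) = soft_thresh(-0.7622, 0.0516) = -0.7106
Iteration 3: beta = 0.5, y = -0.7106 + 0.5*(-0.7106 + 0.6977) = -0.717
  grad(y) = 2.5278, v = y - alpha*grad = -0.7716
  prox(v) = soft_thresh(-0.7716, 0.0516) = -0.72
Iteration 4: beta = 0.6, y = -0.72 + 0.6*(-0.72 + 0.7106) = -0.7256
  grad(y) = 2.3899, v = y - alpha*grad = -0.7773
  prox(v) = soft_thresh(-0.7773, 0.0516) = -0.7256
f(x_4) = 8*(-0.7256)^2 + 14*(-0.7256) + 2.39*|-0.7256| = -4.2123


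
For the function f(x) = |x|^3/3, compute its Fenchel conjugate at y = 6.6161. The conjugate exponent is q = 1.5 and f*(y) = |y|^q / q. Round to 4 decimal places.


The conjugate exponent q satisfies 1/p + 1/q = 1.
p = 3, so q = 3/(3 - 1) = 1.5
|y|^q = 6.6161^1.5 = 17.0178
f*(6.6161) = 17.0178 / 1.5 = 11.3452


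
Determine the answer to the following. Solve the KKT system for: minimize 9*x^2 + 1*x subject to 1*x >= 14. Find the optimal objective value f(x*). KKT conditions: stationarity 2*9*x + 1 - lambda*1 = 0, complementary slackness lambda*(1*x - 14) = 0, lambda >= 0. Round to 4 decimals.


Step 1: Try lambda = 0 (constraint inactive).
x_unc = -1/(2*9) = -0.0556
Check: 1*-0.0556 = -0.0556 < 14 -- violated!
Step 2: Constraint must be active: 1*x = 14
x* = 14/1 = 14.0
lambda = (2*9*14.0 + 1)/1 = 253.0
Step 3: Compute optimal value.
f(x*) = 9*14.0^2 + 1*14.0 = 1778.0


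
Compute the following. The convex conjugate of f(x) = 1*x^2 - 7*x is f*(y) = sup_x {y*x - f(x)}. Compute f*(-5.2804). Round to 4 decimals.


f*(y) = sup_x {y*x - a*x^2 - b*x} = sup_x {(y-b)*x - a*x^2}
FOC: (y - b) - 2a*x = 0 => x* = (y - b)/(2a)
x* = (-5.2804 + 7)/(2*1) = 0.8598
f*(-5.2804) = (y-b)^2/(4a) = (-5.2804 + 7)^2/(4*1)
= 2.957/4 = 0.7393


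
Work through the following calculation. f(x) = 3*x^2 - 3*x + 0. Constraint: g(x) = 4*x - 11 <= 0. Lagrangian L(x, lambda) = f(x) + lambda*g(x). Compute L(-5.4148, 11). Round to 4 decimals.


Step 1: Evaluate f(x).
f(-5.4148) = 3*(-5.4148)^2 - 3*(-5.4148) + 0 = 104.2046
Step 2: Evaluate g(x).
g(-5.4148) = 4*-5.4148 - 11 = -32.6592
Step 3: Compute Lagrangian.
L = 104.2046 + 11*-32.6592 = -255.0466


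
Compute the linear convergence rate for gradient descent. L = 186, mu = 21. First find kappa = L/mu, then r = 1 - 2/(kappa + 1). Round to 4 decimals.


Step 1: Compute the condition number.
kappa = L/mu = 186/21 = 8.8571
Step 2: Compute the convergence rate.
r = 1 - 2/(kappa + 1) = 1 - 2*mu/(L + mu) = (L - mu)/(L + mu) = 165/207 = 0.7971


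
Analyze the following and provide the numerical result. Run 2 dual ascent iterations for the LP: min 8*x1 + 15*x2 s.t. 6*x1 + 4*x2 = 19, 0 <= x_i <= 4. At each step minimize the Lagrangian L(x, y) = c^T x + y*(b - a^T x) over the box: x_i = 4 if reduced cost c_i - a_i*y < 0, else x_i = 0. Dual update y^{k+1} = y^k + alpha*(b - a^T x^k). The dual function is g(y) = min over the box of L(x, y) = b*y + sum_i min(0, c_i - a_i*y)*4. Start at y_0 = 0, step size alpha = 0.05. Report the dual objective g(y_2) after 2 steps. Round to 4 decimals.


Dual ascent for LP: min 8*x1 + 15*x2, 6*x1 + 4*x2 = 19, 0 <= x_i <= 4
Step 1: y^k = 0.0, reduced costs: (8.0, 15.0)
  x^k = (0.0, 0.0), subgradient = b - a^T x = 19.0
  y^{k+1} = 0.0 + 0.05*19.0 = 0.95
Step 2: y^k = 0.95, reduced costs: (2.3, 11.2)
  x^k = (0.0, 0.0), subgradient = b - a^T x = 19.0
  y^{k+1} = 0.95 + 0.05*19.0 = 1.9
Dual objective at y_2 = 1.9: reduced costs (-3.4, 7.4), box minimizer x = (4.0, 0.0)
g(y_2) = b*y + (c1 - a1*y)*x1 + (c2 - a2*y)*x2 = 19*1.9 + (-3.4)*4.0 + 7.4*0.0 = 36.1 - 13.6 + 0.0 = 22.5


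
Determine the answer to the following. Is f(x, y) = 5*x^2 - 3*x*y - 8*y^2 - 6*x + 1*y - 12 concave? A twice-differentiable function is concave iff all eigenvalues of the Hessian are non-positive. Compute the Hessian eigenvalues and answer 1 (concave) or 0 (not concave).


The Hessian of f(x,y) = 5*x^2 - 3*x*y - 8*y^2 - 6*x + 1*y - 12 is:
H = [[10, -3], [-3, -16]]
Trace = 10 - 16 = -6
Determinant = 10*-16 - (-3)^2 = -169
Discriminant = (-6)^2 - 4*-169 = 712.0
Eigenvalues: lambda_1 = -16.3417, lambda_2 = 10.3417
The function is not concave.

0


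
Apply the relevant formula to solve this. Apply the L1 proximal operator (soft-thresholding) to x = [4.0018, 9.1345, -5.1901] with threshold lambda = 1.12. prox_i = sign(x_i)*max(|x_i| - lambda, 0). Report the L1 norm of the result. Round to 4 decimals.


Soft-thresholding with lambda = 1.12:
prox(4.0018) = sign(4.0018)*max(|4.0018| - 1.12, 0) = 2.8818
prox(9.1345) = sign(9.1345)*max(|9.1345| - 1.12, 0) = 8.0145
prox(-5.1901) = sign(-5.1901)*max(|-5.1901| - 1.12, 0) = -4.0701
prox(x) = [2.8818, 8.0145, -4.0701]
||prox(x)||_1 = 2.8818 + 8.0145 + 4.0701 = 14.9664


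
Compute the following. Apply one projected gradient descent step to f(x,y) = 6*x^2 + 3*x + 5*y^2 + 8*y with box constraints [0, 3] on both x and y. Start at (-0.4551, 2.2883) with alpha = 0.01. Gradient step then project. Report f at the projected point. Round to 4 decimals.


Step 1: Compute gradient at (-0.4551, 2.2883).
grad_x = 2*6*-0.4551 + 3 = -2.4612
grad_y = 2*5*2.2883 + 8 = 30.883
Step 2: Gradient step.
x_raw = -0.4551 - 0.01*-2.4612 = -0.4305
y_raw = 2.2883 - 0.01*30.883 = 1.9795
Step 3: Project onto [0, 3].
x_proj = clip(-0.4305) = 0.0
y_proj = clip(1.9795) = 1.9795
Step 4: Evaluate f.
f(0.0, 1.9795) = 35.4273


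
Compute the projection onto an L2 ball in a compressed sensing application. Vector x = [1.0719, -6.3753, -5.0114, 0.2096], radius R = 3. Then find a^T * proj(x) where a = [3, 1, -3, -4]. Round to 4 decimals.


Step 1: Compute ||x|| (intermediates to 6 decimals).
||x|| = sqrt(1.0719^2 + (-6.3753)^2 + (-5.0114)^2 + 0.2096^2) = 8.182389
Step 2: Project.
Since ||x|| > R, scale = R/||x|| = 3/8.182389 = 0.366641, proj(x) = scale * x
proj(x) = [0.393002, -2.337446, -1.837385, 0.076848]
Step 3: Dot product.
a^T * proj(x) = 3*0.393002 + 1*(-2.337446) - 3*(-1.837385) - 4*0.076848 = 4.0463


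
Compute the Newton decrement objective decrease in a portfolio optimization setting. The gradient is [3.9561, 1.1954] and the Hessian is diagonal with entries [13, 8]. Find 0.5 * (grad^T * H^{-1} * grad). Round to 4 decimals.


Step 1: H is diagonal, so H^(-1) * g = [0.3043, 0.1494].
Step 2: g^T H^(-1) g = sum_i g_i^2 / H_ii
  = (3.9561)^2/13 + (1.1954)^2/8
  = 1.2039 + 0.1786 = 1.3825
Step 3: Objective decrease = 0.5 * g^T H^(-1) g = 0.6913


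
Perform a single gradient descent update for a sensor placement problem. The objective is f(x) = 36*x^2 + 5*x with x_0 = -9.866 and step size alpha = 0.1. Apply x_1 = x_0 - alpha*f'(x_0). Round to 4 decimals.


We compute the gradient at x_0 and apply the update.
f'(x) = 72*x + 5
f'(-9.866) = 72*-9.866 + 5 = -705.352
x_1 = -9.866 - 0.1*-705.352 = 60.6692


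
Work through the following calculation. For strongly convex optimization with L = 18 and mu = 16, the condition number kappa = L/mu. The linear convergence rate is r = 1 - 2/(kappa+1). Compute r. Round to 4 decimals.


Step 1: Compute the condition number.
kappa = L/mu = 18/16 = 1.125
Step 2: Compute the convergence rate.
r = 1 - 2/(kappa + 1) = 1 - 2*mu/(L + mu) = (L - mu)/(L + mu) = 2/34 = 0.0588


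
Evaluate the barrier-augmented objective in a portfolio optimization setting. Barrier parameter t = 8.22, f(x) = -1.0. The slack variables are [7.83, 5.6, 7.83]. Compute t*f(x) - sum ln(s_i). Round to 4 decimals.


Step 1: Compute log-barrier.
ln values: [2.058, 1.7228, 2.058]
phi = -(2.058 + 1.7228 + 2.058) = -5.8387
Step 2: Compute augmented objective.
t*f(x) = 8.22*-1.0 = -8.22
Total = -8.22 - 5.8387 = -14.0587


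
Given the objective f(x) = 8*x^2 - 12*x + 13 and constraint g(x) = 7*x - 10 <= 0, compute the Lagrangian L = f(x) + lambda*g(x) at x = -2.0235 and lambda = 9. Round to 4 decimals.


Step 1: Evaluate f(x).
f(-2.0235) = 8*(-2.0235)^2 - 12*(-2.0235) + 13 = 70.0384
Step 2: Evaluate g(x).
g(-2.0235) = 7*-2.0235 - 10 = -24.1645
Step 3: Compute Lagrangian.
L = 70.0384 + 9*-24.1645 = -147.4421


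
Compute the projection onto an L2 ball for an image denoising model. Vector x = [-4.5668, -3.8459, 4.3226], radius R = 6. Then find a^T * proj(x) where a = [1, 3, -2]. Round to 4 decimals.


Step 1: Compute ||x|| (intermediates to 6 decimals).
||x|| = sqrt((-4.5668)^2 + (-3.8459)^2 + 4.3226^2) = 7.370989
Step 2: Project.
Since ||x|| > R, scale = R/||x|| = 6/7.370989 = 0.814002, proj(x) = scale * x
proj(x) = [-3.717384, -3.13057, 3.518605]
Step 3: Dot product.
a^T * proj(x) = 1*(-3.717384) + 3*(-3.13057) - 2*3.518605 = -20.1463


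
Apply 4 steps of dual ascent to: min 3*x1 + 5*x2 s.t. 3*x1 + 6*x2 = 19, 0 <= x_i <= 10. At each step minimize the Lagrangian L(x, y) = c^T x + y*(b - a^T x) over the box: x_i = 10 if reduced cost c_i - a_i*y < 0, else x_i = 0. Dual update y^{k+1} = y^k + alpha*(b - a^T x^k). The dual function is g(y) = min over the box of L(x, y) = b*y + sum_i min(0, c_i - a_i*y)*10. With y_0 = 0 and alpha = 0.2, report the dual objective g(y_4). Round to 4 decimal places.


Dual ascent for LP: min 3*x1 + 5*x2, 3*x1 + 6*x2 = 19, 0 <= x_i <= 10
Step 1: y^k = 0.0, reduced costs: (3.0, 5.0)
  x^k = (0.0, 0.0), subgradient = b - a^T x = 19.0
  y^{k+1} = 0.0 + 0.2*19.0 = 3.8
Step 2: y^k = 3.8, reduced costs: (-8.4, -17.8)
  x^k = (10.0, 10.0), subgradient = b - a^T x = -71.0
  y^{k+1} = 3.8 + 0.2*-71.0 = -10.4
Step 3: y^k = -10.4, reduced costs: (34.2, 67.4)
  x^k = (0.0, 0.0), subgradient = b - a^T x = 19.0
  y^{k+1} = -10.4 + 0.2*19.0 = -6.6
Step 4: y^k = -6.6, reduced costs: (22.8, 44.6)
  x^k = (0.0, 0.0), subgradient = b - a^T x = 19.0
  y^{k+1} = -6.6 + 0.2*19.0 = -2.8
Dual objective at y_4 = -2.8: reduced costs (11.4, 21.8), box minimizer x = (0.0, 0.0)
g(y_4) = b*y + (c1 - a1*y)*x1 + (c2 - a2*y)*x2 = 19*(-2.8) + 11.4*0.0 + 21.8*0.0 = -53.2 + 0.0 + 0.0 = -53.2


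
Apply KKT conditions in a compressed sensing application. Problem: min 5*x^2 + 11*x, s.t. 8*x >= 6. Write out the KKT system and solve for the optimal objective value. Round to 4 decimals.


Step 1: Try lambda = 0 (constraint inactive).
x_unc = -11/(2*5) = -1.1
Check: 8*-1.1 = -8.8 < 6 -- violated!
Step 2: Constraint must be active: 8*x = 6
x* = 6/8 = 0.75
lambda = (2*5*0.75 + 11)/8 = 2.3125
Step 3: Compute optimal value.
f(x*) = 5*0.75^2 + 11*0.75 = 11.0625


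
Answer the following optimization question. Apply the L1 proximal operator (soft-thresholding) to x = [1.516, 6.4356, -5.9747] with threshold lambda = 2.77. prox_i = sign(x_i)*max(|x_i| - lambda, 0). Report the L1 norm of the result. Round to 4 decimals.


Soft-thresholding with lambda = 2.77:
prox(1.516) = sign(1.516)*max(|1.516| - 2.77, 0) = 0.0
prox(6.4356) = sign(6.4356)*max(|6.4356| - 2.77, 0) = 3.6656
prox(-5.9747) = sign(-5.9747)*max(|-5.9747| - 2.77, 0) = -3.2047
prox(x) = [0.0, 3.6656, -3.2047]
||prox(x)||_1 = 0.0 + 3.6656 + 3.2047 = 6.8703


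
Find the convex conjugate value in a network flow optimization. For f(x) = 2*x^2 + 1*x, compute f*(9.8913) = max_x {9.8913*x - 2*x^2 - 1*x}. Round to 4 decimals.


f*(y) = sup_x {y*x - a*x^2 - b*x} = sup_x {(y-b)*x - a*x^2}
FOC: (y - b) - 2a*x = 0 => x* = (y - b)/(2a)
x* = (9.8913 - 1)/(2*2) = 2.2228
f*(9.8913) = (y-b)^2/(4a) = (9.8913 - 1)^2/(4*2)
= 79.0552/8 = 9.8819


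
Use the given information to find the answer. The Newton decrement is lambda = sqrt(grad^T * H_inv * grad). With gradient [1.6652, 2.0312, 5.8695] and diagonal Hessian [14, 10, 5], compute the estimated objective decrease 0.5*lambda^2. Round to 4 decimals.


Step 1: H is diagonal, so H^(-1) * g = [0.1189, 0.2031, 1.1739].
Step 2: g^T H^(-1) g = sum_i g_i^2 / H_ii
  = (1.6652)^2/14 + (2.0312)^2/10 + (5.8695)^2/5
  = 0.1981 + 0.4126 + 6.8902 = 7.5008
Step 3: Objective decrease = 0.5 * g^T H^(-1) g = 3.7504


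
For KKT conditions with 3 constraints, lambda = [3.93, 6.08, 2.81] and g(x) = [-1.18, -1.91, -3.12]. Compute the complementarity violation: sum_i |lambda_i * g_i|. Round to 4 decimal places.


KKT complementary slackness check:
lambda_1 * g_1 = 3.93 * -1.18 = -4.6374
lambda_2 * g_2 = 6.08 * -1.91 = -11.6128
lambda_3 * g_3 = 2.81 * -3.12 = -8.7672
Total violation = 4.6374 + 11.6128 + 8.7672 = 25.0174


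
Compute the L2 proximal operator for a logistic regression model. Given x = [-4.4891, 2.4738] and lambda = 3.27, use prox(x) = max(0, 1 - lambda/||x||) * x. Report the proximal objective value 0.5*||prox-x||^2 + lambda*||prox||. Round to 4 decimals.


Step 1: Compute ||x||.
||x|| = 5.1256
Step 2: Compute scaling factor.
scale = max(0, 1 - 3.27/5.1256) = 0.362
Step 3: prox(x) = [-1.6252, 0.8956]
||prox(x)|| = 1.8556
Step 4: Proximal objective.
0.5*||prox-x||^2 = 5.3465
lambda*||prox|| = 6.0678
Total = 11.4142
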